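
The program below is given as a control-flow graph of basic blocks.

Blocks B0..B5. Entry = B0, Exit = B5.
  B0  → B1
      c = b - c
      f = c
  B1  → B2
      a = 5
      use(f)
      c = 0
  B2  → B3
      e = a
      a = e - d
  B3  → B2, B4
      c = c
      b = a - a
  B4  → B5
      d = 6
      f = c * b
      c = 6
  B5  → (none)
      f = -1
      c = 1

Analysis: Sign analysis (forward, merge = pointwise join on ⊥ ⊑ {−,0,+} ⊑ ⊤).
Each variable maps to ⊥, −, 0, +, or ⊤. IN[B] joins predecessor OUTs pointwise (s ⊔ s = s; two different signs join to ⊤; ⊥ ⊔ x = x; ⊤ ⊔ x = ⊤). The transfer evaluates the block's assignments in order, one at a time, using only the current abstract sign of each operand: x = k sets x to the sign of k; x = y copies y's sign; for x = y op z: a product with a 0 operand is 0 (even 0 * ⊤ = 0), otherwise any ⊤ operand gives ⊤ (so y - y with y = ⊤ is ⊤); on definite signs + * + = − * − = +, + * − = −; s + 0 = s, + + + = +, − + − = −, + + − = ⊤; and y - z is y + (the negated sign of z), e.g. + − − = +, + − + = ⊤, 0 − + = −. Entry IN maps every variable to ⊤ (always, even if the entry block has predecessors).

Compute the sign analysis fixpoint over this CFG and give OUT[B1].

Converged values:
  B0:   IN=(all ⊤)   OUT=(all ⊤)
  B1:   IN=(all ⊤)   OUT={a:+, c:0; rest ⊤}
  B2:   IN={c:0; rest ⊤}   OUT={c:0; rest ⊤}
  B3:   IN={c:0; rest ⊤}   OUT={c:0; rest ⊤}
  B4:   IN={c:0; rest ⊤}   OUT={c:+, d:+, f:0; rest ⊤}
  B5:   IN={c:+, d:+, f:0; rest ⊤}   OUT={c:+, d:+, f:-; rest ⊤}

Merge at B1: IN[B1] = OUT[B0] = {a: ⊤, b: ⊤, c: ⊤, d: ⊤, e: ⊤, f: ⊤}
Applying B1's transfer function to that IN value gives OUT[B1] (row B1 above).

Answer: {a: +, b: ⊤, c: 0, d: ⊤, e: ⊤, f: ⊤}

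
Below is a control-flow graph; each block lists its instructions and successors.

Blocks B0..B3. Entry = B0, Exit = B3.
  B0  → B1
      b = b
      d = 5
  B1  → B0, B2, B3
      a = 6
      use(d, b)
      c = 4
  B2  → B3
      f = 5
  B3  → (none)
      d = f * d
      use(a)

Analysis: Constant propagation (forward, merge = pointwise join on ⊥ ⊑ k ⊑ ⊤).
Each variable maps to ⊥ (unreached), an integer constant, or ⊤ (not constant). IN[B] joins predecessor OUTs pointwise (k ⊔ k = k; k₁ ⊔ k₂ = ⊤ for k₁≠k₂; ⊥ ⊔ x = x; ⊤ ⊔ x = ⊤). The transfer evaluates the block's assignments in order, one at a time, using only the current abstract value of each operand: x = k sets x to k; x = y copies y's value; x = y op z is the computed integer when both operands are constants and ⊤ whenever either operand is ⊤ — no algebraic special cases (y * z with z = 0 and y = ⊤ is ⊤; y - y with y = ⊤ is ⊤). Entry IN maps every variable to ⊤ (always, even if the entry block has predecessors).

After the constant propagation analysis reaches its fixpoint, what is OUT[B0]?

Answer: {a: ⊤, b: ⊤, c: ⊤, d: 5, e: ⊤, f: ⊤}

Derivation:
Converged values:
  B0:  IN=(all ⊤)  OUT={d:5; rest ⊤}
  B1:  IN={d:5; rest ⊤}  OUT={a:6, c:4, d:5; rest ⊤}
  B2:  IN={a:6, c:4, d:5; rest ⊤}  OUT={a:6, c:4, d:5, f:5; rest ⊤}
  B3:  IN={a:6, c:4, d:5; rest ⊤}  OUT={a:6, c:4; rest ⊤}

Merge at B0 (entry node, so the boundary value (all ⊤) is joined with the incoming edge(s)): IN[B0] = (all ⊤) ⊔ OUT[B1] = {a: ⊤, b: ⊤, c: ⊤, d: ⊤, e: ⊤, f: ⊤}
Applying B0's transfer function to that IN value gives OUT[B0] (row B0 above).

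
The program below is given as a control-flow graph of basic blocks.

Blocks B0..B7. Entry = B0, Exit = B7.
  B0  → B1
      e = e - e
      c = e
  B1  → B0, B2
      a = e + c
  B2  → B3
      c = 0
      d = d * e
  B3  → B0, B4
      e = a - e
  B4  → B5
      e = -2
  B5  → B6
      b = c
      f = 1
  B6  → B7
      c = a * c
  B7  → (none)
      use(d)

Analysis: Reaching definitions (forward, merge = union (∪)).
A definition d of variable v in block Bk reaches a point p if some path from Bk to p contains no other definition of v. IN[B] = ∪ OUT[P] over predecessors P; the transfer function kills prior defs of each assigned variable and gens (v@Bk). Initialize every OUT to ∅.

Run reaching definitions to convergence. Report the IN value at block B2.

Answer: {a@B1, c@B0, d@B2, e@B0}

Working:
Per-block solution:
  B0:  IN={a@B1, c@B0, c@B2, d@B2, e@B0, e@B3}  OUT={a@B1, c@B0, d@B2, e@B0}
  B1:  IN={a@B1, c@B0, d@B2, e@B0}  OUT={a@B1, c@B0, d@B2, e@B0}
  B2:  IN={a@B1, c@B0, d@B2, e@B0}  OUT={a@B1, c@B2, d@B2, e@B0}
  B3:  IN={a@B1, c@B2, d@B2, e@B0}  OUT={a@B1, c@B2, d@B2, e@B3}
  B4:  IN={a@B1, c@B2, d@B2, e@B3}  OUT={a@B1, c@B2, d@B2, e@B4}
  B5:  IN={a@B1, c@B2, d@B2, e@B4}  OUT={a@B1, b@B5, c@B2, d@B2, e@B4, f@B5}
  B6:  IN={a@B1, b@B5, c@B2, d@B2, e@B4, f@B5}  OUT={a@B1, b@B5, c@B6, d@B2, e@B4, f@B5}
  B7:  IN={a@B1, b@B5, c@B6, d@B2, e@B4, f@B5}  OUT={a@B1, b@B5, c@B6, d@B2, e@B4, f@B5}

Merge at B2: IN[B2] = OUT[B1] = {a@B1, c@B0, d@B2, e@B0}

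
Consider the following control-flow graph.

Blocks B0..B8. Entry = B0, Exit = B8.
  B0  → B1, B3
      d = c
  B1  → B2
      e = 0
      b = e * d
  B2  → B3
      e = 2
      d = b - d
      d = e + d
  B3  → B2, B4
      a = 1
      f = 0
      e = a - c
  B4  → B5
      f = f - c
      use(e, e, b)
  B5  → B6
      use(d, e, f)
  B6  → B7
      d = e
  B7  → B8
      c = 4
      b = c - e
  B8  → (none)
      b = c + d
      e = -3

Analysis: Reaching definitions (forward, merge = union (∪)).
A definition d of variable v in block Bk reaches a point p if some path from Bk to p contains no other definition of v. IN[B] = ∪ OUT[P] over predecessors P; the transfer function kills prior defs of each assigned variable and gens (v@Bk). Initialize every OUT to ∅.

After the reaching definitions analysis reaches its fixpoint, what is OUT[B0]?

Per-block solution:
  B0:   IN={}   OUT={d@B0}
  B1:   IN={d@B0}   OUT={b@B1, d@B0, e@B1}
  B2:   IN={a@B3, b@B1, d@B0, d@B2, e@B1, e@B3, f@B3}   OUT={a@B3, b@B1, d@B2, e@B2, f@B3}
  B3:   IN={a@B3, b@B1, d@B0, d@B2, e@B2, f@B3}   OUT={a@B3, b@B1, d@B0, d@B2, e@B3, f@B3}
  B4:   IN={a@B3, b@B1, d@B0, d@B2, e@B3, f@B3}   OUT={a@B3, b@B1, d@B0, d@B2, e@B3, f@B4}
  B5:   IN={a@B3, b@B1, d@B0, d@B2, e@B3, f@B4}   OUT={a@B3, b@B1, d@B0, d@B2, e@B3, f@B4}
  B6:   IN={a@B3, b@B1, d@B0, d@B2, e@B3, f@B4}   OUT={a@B3, b@B1, d@B6, e@B3, f@B4}
  B7:   IN={a@B3, b@B1, d@B6, e@B3, f@B4}   OUT={a@B3, b@B7, c@B7, d@B6, e@B3, f@B4}
  B8:   IN={a@B3, b@B7, c@B7, d@B6, e@B3, f@B4}   OUT={a@B3, b@B8, c@B7, d@B6, e@B8, f@B4}

B0 is the boundary node: IN[B0] = {}
Applying B0's transfer function to that IN value gives OUT[B0] (row B0 above).

Answer: {d@B0}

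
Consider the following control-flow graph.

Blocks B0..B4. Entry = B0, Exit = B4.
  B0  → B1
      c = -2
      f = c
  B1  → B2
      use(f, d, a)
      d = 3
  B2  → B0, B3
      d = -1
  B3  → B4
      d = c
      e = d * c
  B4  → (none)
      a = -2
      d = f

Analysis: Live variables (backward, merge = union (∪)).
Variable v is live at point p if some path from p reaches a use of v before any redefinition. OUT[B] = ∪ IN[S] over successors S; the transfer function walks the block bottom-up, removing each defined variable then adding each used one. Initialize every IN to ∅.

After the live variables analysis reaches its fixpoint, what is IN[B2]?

Converged values:
  B0: | IN={a, d} | OUT={a, c, d, f}
  B1: | IN={a, c, d, f} | OUT={a, c, f}
  B2: | IN={a, c, f} | OUT={a, c, d, f}
  B3: | IN={c, f} | OUT={f}
  B4: | IN={f} | OUT={}

Merge at B2: OUT[B2] = IN[B0] ⊔ IN[B3] = {a, c, d, f}
Applying B2's transfer function to that OUT value gives IN[B2] (row B2 above).

Answer: {a, c, f}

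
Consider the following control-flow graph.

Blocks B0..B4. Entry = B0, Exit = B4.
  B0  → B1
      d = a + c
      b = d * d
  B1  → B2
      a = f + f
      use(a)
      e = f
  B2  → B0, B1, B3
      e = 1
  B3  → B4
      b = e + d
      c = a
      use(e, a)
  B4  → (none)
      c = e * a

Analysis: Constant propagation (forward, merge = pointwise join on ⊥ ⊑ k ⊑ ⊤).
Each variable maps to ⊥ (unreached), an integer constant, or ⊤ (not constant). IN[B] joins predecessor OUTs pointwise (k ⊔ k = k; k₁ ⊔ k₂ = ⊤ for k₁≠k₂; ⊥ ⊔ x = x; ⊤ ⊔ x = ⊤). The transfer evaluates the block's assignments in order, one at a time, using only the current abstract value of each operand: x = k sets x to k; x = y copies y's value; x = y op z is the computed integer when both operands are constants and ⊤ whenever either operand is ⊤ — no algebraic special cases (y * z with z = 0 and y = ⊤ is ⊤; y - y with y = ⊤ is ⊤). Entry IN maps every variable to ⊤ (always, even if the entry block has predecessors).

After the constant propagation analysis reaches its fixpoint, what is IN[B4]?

Answer: {a: ⊤, b: ⊤, c: ⊤, d: ⊤, e: 1, f: ⊤}

Trace:
Converged values:
  B0:  IN=(all ⊤)  OUT=(all ⊤)
  B1:  IN=(all ⊤)  OUT=(all ⊤)
  B2:  IN=(all ⊤)  OUT={e:1; rest ⊤}
  B3:  IN={e:1; rest ⊤}  OUT={e:1; rest ⊤}
  B4:  IN={e:1; rest ⊤}  OUT={e:1; rest ⊤}

Merge at B4: IN[B4] = OUT[B3] = {a: ⊤, b: ⊤, c: ⊤, d: ⊤, e: 1, f: ⊤}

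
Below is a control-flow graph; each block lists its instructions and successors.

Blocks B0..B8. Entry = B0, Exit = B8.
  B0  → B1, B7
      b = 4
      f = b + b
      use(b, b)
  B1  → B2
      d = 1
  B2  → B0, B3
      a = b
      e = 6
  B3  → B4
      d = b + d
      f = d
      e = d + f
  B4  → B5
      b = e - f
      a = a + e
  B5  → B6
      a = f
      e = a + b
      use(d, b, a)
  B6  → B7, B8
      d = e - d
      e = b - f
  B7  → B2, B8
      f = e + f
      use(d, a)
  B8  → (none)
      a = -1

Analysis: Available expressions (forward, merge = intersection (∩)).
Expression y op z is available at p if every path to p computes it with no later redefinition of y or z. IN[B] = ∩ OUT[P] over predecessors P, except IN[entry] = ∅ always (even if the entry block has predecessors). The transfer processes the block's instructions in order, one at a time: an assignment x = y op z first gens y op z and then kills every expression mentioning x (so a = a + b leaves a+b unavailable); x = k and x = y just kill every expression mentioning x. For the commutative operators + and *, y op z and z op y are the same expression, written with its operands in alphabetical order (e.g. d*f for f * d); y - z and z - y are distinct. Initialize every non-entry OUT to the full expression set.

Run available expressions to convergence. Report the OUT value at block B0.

Per-block solution:
  B0: | IN={} | OUT={b+b}
  B1: | IN={b+b} | OUT={b+b}
  B2: | IN={} | OUT={}
  B3: | IN={} | OUT={d+f}
  B4: | IN={d+f} | OUT={d+f, e-f}
  B5: | IN={d+f, e-f} | OUT={a+b, d+f}
  B6: | IN={a+b, d+f} | OUT={a+b, b-f}
  B7: | IN={} | OUT={}
  B8: | IN={} | OUT={}

Merge at B0 (entry node, so the boundary value {} is joined with the incoming edge(s)): IN[B0] = {} ∩ OUT[B2] = {}
Applying B0's transfer function to that IN value gives OUT[B0] (row B0 above).

Answer: {b+b}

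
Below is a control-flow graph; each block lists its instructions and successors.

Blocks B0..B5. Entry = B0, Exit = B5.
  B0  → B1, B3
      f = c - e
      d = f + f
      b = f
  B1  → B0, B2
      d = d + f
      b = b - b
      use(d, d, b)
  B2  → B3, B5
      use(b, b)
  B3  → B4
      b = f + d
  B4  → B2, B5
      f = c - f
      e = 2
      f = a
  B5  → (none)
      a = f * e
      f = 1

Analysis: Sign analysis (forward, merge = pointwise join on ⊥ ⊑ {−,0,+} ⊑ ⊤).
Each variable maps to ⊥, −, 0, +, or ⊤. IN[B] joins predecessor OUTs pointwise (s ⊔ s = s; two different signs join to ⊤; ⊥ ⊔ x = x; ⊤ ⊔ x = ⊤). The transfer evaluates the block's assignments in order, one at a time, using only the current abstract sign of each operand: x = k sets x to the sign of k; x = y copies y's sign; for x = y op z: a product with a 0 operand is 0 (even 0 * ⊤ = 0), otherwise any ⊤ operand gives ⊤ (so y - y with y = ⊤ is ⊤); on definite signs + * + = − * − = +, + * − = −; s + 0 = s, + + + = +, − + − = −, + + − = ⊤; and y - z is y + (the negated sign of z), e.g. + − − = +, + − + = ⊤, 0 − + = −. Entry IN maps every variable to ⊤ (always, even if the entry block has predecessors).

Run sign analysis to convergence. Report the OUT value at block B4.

Answer: {a: ⊤, b: ⊤, c: ⊤, d: ⊤, e: +, f: ⊤}

Derivation:
Per-block solution:
  B0:  IN=(all ⊤)  OUT=(all ⊤)
  B1:  IN=(all ⊤)  OUT=(all ⊤)
  B2:  IN=(all ⊤)  OUT=(all ⊤)
  B3:  IN=(all ⊤)  OUT=(all ⊤)
  B4:  IN=(all ⊤)  OUT={e:+; rest ⊤}
  B5:  IN=(all ⊤)  OUT={f:+; rest ⊤}

Merge at B4: IN[B4] = OUT[B3] = {a: ⊤, b: ⊤, c: ⊤, d: ⊤, e: ⊤, f: ⊤}
Applying B4's transfer function to that IN value gives OUT[B4] (row B4 above).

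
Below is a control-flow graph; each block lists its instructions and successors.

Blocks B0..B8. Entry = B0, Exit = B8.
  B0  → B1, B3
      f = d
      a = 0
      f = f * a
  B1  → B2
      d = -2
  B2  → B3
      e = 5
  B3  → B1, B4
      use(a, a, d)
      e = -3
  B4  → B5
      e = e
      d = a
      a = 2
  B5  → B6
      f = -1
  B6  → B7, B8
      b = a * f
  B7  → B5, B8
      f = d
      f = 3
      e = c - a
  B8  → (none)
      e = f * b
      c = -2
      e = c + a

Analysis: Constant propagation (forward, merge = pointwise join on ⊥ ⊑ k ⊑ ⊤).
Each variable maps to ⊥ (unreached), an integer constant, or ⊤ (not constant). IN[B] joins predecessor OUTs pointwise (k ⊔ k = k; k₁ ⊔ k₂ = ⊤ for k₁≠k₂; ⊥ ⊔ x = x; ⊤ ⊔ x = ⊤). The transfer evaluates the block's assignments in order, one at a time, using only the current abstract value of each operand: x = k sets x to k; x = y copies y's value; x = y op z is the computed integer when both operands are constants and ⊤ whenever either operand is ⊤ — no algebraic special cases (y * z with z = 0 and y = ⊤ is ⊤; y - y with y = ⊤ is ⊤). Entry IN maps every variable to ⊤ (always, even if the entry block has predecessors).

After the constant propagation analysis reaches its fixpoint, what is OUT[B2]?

Answer: {a: 0, b: ⊤, c: ⊤, d: -2, e: 5, f: ⊤}

Trace:
Converged values:
  B0:   IN=(all ⊤)   OUT={a:0; rest ⊤}
  B1:   IN={a:0; rest ⊤}   OUT={a:0, d:-2; rest ⊤}
  B2:   IN={a:0, d:-2; rest ⊤}   OUT={a:0, d:-2, e:5; rest ⊤}
  B3:   IN={a:0; rest ⊤}   OUT={a:0, e:-3; rest ⊤}
  B4:   IN={a:0, e:-3; rest ⊤}   OUT={a:2, d:0, e:-3; rest ⊤}
  B5:   IN={a:2, d:0; rest ⊤}   OUT={a:2, d:0, f:-1; rest ⊤}
  B6:   IN={a:2, d:0, f:-1; rest ⊤}   OUT={a:2, b:-2, d:0, f:-1; rest ⊤}
  B7:   IN={a:2, b:-2, d:0, f:-1; rest ⊤}   OUT={a:2, b:-2, d:0, f:3; rest ⊤}
  B8:   IN={a:2, b:-2, d:0; rest ⊤}   OUT={a:2, b:-2, c:-2, d:0, e:0; rest ⊤}

Merge at B2: IN[B2] = OUT[B1] = {a: 0, b: ⊤, c: ⊤, d: -2, e: ⊤, f: ⊤}
Applying B2's transfer function to that IN value gives OUT[B2] (row B2 above).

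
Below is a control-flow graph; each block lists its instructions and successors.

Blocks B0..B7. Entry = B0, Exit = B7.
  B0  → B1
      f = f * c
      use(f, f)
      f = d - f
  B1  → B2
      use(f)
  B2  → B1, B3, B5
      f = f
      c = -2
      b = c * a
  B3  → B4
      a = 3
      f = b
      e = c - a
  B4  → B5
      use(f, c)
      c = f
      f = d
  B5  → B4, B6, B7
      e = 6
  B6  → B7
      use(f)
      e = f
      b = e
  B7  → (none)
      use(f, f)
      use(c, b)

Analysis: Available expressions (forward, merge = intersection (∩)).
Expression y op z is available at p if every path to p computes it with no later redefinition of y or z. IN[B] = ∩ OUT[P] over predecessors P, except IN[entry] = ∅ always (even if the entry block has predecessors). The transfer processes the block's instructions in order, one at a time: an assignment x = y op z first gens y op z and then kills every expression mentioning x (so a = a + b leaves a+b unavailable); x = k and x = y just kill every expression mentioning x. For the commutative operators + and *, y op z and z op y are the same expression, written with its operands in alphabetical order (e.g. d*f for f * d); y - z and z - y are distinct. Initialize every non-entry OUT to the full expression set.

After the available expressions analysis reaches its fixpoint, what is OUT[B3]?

Per-block solution:
  B0:  IN={}  OUT={}
  B1:  IN={}  OUT={}
  B2:  IN={}  OUT={a*c}
  B3:  IN={a*c}  OUT={c-a}
  B4:  IN={}  OUT={}
  B5:  IN={}  OUT={}
  B6:  IN={}  OUT={}
  B7:  IN={}  OUT={}

Merge at B3: IN[B3] = OUT[B2] = {a*c}
Applying B3's transfer function to that IN value gives OUT[B3] (row B3 above).

Answer: {c-a}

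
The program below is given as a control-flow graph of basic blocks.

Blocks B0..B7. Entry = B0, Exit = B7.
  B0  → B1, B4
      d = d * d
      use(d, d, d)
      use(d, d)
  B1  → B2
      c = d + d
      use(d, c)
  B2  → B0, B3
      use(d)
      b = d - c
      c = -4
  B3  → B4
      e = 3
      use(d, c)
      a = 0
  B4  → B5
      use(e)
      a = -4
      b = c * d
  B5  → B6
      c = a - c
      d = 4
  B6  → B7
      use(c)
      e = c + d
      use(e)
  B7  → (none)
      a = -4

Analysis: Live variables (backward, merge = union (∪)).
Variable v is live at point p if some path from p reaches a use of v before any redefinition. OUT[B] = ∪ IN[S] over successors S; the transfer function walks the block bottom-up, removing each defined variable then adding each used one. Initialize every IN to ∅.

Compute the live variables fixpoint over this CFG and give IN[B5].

Converged values:
  B0:   IN={c, d, e}   OUT={c, d, e}
  B1:   IN={d, e}   OUT={c, d, e}
  B2:   IN={c, d, e}   OUT={c, d, e}
  B3:   IN={c, d}   OUT={c, d, e}
  B4:   IN={c, d, e}   OUT={a, c}
  B5:   IN={a, c}   OUT={c, d}
  B6:   IN={c, d}   OUT={}
  B7:   IN={}   OUT={}

Merge at B5: OUT[B5] = IN[B6] = {c, d}
Applying B5's transfer function to that OUT value gives IN[B5] (row B5 above).

Answer: {a, c}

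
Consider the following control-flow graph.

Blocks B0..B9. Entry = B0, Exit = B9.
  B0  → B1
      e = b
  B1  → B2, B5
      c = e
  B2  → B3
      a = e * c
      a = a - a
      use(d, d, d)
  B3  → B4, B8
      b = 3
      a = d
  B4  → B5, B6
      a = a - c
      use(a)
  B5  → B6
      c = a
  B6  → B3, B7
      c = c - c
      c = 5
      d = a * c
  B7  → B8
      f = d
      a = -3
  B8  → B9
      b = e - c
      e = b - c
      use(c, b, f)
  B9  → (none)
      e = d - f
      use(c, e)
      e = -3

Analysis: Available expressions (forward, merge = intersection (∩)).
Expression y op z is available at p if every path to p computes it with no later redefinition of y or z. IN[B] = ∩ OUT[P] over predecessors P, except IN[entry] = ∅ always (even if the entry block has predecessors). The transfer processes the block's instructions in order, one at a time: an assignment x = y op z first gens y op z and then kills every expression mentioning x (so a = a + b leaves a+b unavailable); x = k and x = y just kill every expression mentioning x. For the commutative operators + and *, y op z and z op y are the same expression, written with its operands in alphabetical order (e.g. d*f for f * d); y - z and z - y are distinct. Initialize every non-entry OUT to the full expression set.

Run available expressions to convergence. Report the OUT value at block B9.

Converged values:
  B0: | IN={} | OUT={}
  B1: | IN={} | OUT={}
  B2: | IN={} | OUT={c*e}
  B3: | IN={} | OUT={}
  B4: | IN={} | OUT={}
  B5: | IN={} | OUT={}
  B6: | IN={} | OUT={a*c}
  B7: | IN={a*c} | OUT={}
  B8: | IN={} | OUT={b-c}
  B9: | IN={b-c} | OUT={b-c, d-f}

Merge at B9: IN[B9] = OUT[B8] = {b-c}
Applying B9's transfer function to that IN value gives OUT[B9] (row B9 above).

Answer: {b-c, d-f}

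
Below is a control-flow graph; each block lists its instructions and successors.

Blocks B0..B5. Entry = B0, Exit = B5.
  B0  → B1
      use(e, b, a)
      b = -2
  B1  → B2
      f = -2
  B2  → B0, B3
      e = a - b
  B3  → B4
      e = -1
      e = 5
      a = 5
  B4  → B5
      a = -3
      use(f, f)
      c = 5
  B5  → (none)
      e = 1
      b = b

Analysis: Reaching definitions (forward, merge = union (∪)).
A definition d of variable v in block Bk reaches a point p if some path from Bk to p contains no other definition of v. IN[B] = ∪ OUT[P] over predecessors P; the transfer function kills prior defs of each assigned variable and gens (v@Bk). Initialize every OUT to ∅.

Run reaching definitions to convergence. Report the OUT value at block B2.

Answer: {b@B0, e@B2, f@B1}

Trace:
Per-block solution:
  B0:  IN={b@B0, e@B2, f@B1}  OUT={b@B0, e@B2, f@B1}
  B1:  IN={b@B0, e@B2, f@B1}  OUT={b@B0, e@B2, f@B1}
  B2:  IN={b@B0, e@B2, f@B1}  OUT={b@B0, e@B2, f@B1}
  B3:  IN={b@B0, e@B2, f@B1}  OUT={a@B3, b@B0, e@B3, f@B1}
  B4:  IN={a@B3, b@B0, e@B3, f@B1}  OUT={a@B4, b@B0, c@B4, e@B3, f@B1}
  B5:  IN={a@B4, b@B0, c@B4, e@B3, f@B1}  OUT={a@B4, b@B5, c@B4, e@B5, f@B1}

Merge at B2: IN[B2] = OUT[B1] = {b@B0, e@B2, f@B1}
Applying B2's transfer function to that IN value gives OUT[B2] (row B2 above).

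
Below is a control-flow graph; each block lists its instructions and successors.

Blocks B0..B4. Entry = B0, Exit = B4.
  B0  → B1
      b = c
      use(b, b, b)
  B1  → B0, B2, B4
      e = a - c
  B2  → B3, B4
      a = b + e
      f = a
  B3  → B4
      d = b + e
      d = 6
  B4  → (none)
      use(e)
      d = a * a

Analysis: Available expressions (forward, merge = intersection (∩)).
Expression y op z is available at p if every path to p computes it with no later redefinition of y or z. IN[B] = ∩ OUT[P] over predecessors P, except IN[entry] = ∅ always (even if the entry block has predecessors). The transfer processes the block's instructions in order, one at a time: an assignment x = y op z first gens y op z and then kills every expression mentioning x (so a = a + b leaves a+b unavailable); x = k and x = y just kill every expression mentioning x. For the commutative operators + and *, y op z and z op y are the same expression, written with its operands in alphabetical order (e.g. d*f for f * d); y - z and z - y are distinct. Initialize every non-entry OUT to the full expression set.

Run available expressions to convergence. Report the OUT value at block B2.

Converged values:
  B0: | IN={} | OUT={}
  B1: | IN={} | OUT={a-c}
  B2: | IN={a-c} | OUT={b+e}
  B3: | IN={b+e} | OUT={b+e}
  B4: | IN={} | OUT={a*a}

Merge at B2: IN[B2] = OUT[B1] = {a-c}
Applying B2's transfer function to that IN value gives OUT[B2] (row B2 above).

Answer: {b+e}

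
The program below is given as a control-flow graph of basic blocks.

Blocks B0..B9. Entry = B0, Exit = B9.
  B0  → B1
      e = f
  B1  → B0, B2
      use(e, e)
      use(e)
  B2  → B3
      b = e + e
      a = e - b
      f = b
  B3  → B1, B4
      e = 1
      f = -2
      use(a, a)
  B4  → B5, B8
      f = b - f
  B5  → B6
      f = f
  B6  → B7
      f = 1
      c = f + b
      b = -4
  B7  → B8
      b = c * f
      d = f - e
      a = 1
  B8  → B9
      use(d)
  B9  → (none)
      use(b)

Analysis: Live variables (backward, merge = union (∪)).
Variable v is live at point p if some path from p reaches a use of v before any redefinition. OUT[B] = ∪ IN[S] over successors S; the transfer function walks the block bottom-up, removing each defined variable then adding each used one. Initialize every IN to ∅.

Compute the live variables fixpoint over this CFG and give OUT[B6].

Fixpoint table:
  B0: | IN={d, f} | OUT={d, e, f}
  B1: | IN={d, e, f} | OUT={d, e, f}
  B2: | IN={d, e} | OUT={a, b, d}
  B3: | IN={a, b, d} | OUT={b, d, e, f}
  B4: | IN={b, d, e, f} | OUT={b, d, e, f}
  B5: | IN={b, e, f} | OUT={b, e}
  B6: | IN={b, e} | OUT={c, e, f}
  B7: | IN={c, e, f} | OUT={b, d}
  B8: | IN={b, d} | OUT={b}
  B9: | IN={b} | OUT={}

Merge at B6: OUT[B6] = IN[B7] = {c, e, f}

Answer: {c, e, f}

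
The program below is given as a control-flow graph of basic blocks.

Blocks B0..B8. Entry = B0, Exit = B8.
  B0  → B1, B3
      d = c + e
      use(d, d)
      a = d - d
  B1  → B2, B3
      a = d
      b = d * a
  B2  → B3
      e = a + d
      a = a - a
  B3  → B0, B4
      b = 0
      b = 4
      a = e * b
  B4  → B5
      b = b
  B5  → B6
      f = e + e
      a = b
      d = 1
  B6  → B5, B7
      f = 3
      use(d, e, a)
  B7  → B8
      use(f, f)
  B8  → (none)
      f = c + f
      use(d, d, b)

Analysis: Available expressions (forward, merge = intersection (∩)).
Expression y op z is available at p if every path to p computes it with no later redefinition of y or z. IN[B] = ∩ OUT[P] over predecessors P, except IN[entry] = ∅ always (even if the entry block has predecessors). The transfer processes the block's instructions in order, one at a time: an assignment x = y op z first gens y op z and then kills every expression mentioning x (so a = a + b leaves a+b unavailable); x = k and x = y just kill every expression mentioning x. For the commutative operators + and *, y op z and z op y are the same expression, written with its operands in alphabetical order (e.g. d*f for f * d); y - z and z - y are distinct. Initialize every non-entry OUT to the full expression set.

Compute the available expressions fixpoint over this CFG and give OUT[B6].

Converged values:
  B0:   IN={}   OUT={c+e, d-d}
  B1:   IN={c+e, d-d}   OUT={a*d, c+e, d-d}
  B2:   IN={a*d, c+e, d-d}   OUT={d-d}
  B3:   IN={d-d}   OUT={b*e, d-d}
  B4:   IN={b*e, d-d}   OUT={d-d}
  B5:   IN={}   OUT={e+e}
  B6:   IN={e+e}   OUT={e+e}
  B7:   IN={e+e}   OUT={e+e}
  B8:   IN={e+e}   OUT={e+e}

Merge at B6: IN[B6] = OUT[B5] = {e+e}
Applying B6's transfer function to that IN value gives OUT[B6] (row B6 above).

Answer: {e+e}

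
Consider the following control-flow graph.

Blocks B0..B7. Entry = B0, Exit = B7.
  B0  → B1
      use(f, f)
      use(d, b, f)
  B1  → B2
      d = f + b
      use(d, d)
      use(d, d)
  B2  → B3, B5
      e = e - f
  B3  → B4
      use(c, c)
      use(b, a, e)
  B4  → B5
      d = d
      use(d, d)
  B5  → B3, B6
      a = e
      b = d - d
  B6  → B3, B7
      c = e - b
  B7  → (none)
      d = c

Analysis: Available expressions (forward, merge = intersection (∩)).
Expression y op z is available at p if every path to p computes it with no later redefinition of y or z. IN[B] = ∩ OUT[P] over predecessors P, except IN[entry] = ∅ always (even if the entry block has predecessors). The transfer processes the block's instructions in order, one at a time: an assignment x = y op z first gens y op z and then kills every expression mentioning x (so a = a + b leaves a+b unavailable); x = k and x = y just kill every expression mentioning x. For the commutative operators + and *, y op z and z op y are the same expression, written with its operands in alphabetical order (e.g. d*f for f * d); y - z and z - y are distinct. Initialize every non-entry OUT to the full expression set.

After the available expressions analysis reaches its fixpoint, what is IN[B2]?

Answer: {b+f}

Derivation:
Per-block solution:
  B0: | IN={} | OUT={}
  B1: | IN={} | OUT={b+f}
  B2: | IN={b+f} | OUT={b+f}
  B3: | IN={} | OUT={}
  B4: | IN={} | OUT={}
  B5: | IN={} | OUT={d-d}
  B6: | IN={d-d} | OUT={d-d, e-b}
  B7: | IN={d-d, e-b} | OUT={e-b}

Merge at B2: IN[B2] = OUT[B1] = {b+f}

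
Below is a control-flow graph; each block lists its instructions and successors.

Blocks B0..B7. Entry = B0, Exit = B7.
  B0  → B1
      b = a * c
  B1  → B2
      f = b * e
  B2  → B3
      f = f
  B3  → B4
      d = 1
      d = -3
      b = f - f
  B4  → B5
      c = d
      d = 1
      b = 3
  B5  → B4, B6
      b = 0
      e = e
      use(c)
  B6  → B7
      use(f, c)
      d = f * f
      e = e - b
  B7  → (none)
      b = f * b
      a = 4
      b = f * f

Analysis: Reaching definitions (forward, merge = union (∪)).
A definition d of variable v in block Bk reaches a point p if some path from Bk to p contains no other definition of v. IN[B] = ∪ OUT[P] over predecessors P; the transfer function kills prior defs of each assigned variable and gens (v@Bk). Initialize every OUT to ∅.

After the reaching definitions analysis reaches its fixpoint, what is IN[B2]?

Answer: {b@B0, f@B1}

Derivation:
Fixpoint table:
  B0:   IN={}   OUT={b@B0}
  B1:   IN={b@B0}   OUT={b@B0, f@B1}
  B2:   IN={b@B0, f@B1}   OUT={b@B0, f@B2}
  B3:   IN={b@B0, f@B2}   OUT={b@B3, d@B3, f@B2}
  B4:   IN={b@B3, b@B5, c@B4, d@B3, d@B4, e@B5, f@B2}   OUT={b@B4, c@B4, d@B4, e@B5, f@B2}
  B5:   IN={b@B4, c@B4, d@B4, e@B5, f@B2}   OUT={b@B5, c@B4, d@B4, e@B5, f@B2}
  B6:   IN={b@B5, c@B4, d@B4, e@B5, f@B2}   OUT={b@B5, c@B4, d@B6, e@B6, f@B2}
  B7:   IN={b@B5, c@B4, d@B6, e@B6, f@B2}   OUT={a@B7, b@B7, c@B4, d@B6, e@B6, f@B2}

Merge at B2: IN[B2] = OUT[B1] = {b@B0, f@B1}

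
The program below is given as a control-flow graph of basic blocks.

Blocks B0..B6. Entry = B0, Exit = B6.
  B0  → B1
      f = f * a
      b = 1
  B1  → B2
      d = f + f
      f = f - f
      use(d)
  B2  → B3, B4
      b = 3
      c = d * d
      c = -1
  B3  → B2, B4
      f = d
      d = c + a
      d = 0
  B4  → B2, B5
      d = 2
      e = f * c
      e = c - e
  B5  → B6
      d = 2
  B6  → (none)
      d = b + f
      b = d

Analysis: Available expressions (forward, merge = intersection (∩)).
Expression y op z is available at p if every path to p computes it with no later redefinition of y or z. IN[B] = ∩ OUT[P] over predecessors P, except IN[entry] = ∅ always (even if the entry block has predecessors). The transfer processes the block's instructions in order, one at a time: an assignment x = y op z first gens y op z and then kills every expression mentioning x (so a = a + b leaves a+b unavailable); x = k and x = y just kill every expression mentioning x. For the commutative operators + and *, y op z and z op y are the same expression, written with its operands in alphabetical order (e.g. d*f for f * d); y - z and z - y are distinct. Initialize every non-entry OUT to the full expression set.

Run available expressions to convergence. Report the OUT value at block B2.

Answer: {d*d}

Derivation:
Fixpoint table:
  B0: | IN={} | OUT={}
  B1: | IN={} | OUT={}
  B2: | IN={} | OUT={d*d}
  B3: | IN={d*d} | OUT={a+c}
  B4: | IN={} | OUT={c*f}
  B5: | IN={c*f} | OUT={c*f}
  B6: | IN={c*f} | OUT={c*f}

Merge at B2: IN[B2] = OUT[B1] ∩ OUT[B3] ∩ OUT[B4] = {}
Applying B2's transfer function to that IN value gives OUT[B2] (row B2 above).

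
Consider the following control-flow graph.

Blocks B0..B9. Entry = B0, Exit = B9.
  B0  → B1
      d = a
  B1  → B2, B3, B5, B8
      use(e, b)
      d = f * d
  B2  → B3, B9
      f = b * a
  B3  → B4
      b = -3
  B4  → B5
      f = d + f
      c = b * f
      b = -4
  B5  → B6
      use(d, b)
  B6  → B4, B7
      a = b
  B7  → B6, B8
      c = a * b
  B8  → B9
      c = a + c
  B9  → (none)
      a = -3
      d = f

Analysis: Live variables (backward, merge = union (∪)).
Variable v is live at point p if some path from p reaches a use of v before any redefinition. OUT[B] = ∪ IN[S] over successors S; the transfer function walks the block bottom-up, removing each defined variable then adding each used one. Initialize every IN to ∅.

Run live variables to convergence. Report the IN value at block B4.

Converged values:
  B0:   IN={a, b, c, e, f}   OUT={a, b, c, d, e, f}
  B1:   IN={a, b, c, d, e, f}   OUT={a, b, c, d, f}
  B2:   IN={a, b, d}   OUT={d, f}
  B3:   IN={d, f}   OUT={b, d, f}
  B4:   IN={b, d, f}   OUT={b, d, f}
  B5:   IN={b, d, f}   OUT={b, d, f}
  B6:   IN={b, d, f}   OUT={a, b, d, f}
  B7:   IN={a, b, d, f}   OUT={a, b, c, d, f}
  B8:   IN={a, c, f}   OUT={f}
  B9:   IN={f}   OUT={}

Merge at B4: OUT[B4] = IN[B5] = {b, d, f}
Applying B4's transfer function to that OUT value gives IN[B4] (row B4 above).

Answer: {b, d, f}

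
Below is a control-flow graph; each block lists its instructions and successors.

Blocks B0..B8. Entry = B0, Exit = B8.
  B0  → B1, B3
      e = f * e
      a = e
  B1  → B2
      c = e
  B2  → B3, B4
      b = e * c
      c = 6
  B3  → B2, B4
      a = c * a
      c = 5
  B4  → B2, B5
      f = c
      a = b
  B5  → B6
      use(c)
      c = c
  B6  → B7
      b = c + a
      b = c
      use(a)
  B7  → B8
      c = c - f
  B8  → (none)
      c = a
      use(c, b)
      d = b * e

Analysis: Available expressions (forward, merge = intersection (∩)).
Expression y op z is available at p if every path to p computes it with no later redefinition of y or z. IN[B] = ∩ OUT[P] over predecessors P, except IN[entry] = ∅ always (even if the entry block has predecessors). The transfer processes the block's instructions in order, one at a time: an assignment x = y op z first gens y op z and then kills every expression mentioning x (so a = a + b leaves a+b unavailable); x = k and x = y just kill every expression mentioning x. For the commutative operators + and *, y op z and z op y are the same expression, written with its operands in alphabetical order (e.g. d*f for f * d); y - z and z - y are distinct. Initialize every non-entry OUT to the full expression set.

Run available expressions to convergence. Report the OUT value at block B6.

Per-block solution:
  B0:   IN={}   OUT={}
  B1:   IN={}   OUT={}
  B2:   IN={}   OUT={}
  B3:   IN={}   OUT={}
  B4:   IN={}   OUT={}
  B5:   IN={}   OUT={}
  B6:   IN={}   OUT={a+c}
  B7:   IN={a+c}   OUT={}
  B8:   IN={}   OUT={b*e}

Merge at B6: IN[B6] = OUT[B5] = {}
Applying B6's transfer function to that IN value gives OUT[B6] (row B6 above).

Answer: {a+c}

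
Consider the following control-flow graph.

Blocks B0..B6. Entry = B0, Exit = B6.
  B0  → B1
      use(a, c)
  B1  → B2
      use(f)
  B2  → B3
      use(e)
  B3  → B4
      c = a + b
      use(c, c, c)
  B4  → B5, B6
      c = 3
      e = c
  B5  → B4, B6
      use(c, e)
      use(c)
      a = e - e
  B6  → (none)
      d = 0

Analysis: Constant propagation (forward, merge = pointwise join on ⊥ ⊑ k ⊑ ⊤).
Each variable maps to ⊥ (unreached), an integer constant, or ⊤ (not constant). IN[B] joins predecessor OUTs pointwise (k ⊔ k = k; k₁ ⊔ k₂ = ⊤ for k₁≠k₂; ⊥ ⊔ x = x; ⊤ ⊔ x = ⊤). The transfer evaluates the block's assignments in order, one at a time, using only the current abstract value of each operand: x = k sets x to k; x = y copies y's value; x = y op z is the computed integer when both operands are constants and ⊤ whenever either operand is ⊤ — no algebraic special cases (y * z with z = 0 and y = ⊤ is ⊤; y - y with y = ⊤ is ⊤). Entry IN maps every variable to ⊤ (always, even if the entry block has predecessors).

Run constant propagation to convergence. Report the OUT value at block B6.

Converged values:
  B0:   IN=(all ⊤)   OUT=(all ⊤)
  B1:   IN=(all ⊤)   OUT=(all ⊤)
  B2:   IN=(all ⊤)   OUT=(all ⊤)
  B3:   IN=(all ⊤)   OUT=(all ⊤)
  B4:   IN=(all ⊤)   OUT={c:3, e:3; rest ⊤}
  B5:   IN={c:3, e:3; rest ⊤}   OUT={a:0, c:3, e:3; rest ⊤}
  B6:   IN={c:3, e:3; rest ⊤}   OUT={c:3, d:0, e:3; rest ⊤}

Merge at B6: IN[B6] = OUT[B4] ⊔ OUT[B5] = {a: ⊤, b: ⊤, c: 3, d: ⊤, e: 3, f: ⊤}
Applying B6's transfer function to that IN value gives OUT[B6] (row B6 above).

Answer: {a: ⊤, b: ⊤, c: 3, d: 0, e: 3, f: ⊤}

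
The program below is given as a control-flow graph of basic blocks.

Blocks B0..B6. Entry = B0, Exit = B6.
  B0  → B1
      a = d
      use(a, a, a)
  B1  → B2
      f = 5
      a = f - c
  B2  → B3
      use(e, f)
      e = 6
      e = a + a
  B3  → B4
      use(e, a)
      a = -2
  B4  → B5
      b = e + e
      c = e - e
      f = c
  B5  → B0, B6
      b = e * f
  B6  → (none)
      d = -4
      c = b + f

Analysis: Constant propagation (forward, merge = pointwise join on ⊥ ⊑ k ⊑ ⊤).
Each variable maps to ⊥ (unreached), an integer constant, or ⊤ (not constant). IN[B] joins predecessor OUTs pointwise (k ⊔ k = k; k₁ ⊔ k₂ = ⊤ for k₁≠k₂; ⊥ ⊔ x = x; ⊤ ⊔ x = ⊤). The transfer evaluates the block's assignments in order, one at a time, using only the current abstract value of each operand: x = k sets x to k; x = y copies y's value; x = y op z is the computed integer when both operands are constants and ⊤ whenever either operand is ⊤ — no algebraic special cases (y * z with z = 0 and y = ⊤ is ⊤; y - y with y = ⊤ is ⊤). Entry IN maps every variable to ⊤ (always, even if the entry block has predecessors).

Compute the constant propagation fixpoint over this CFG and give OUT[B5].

Converged values:
  B0:   IN=(all ⊤)   OUT=(all ⊤)
  B1:   IN=(all ⊤)   OUT={f:5; rest ⊤}
  B2:   IN={f:5; rest ⊤}   OUT={f:5; rest ⊤}
  B3:   IN={f:5; rest ⊤}   OUT={a:-2, f:5; rest ⊤}
  B4:   IN={a:-2, f:5; rest ⊤}   OUT={a:-2; rest ⊤}
  B5:   IN={a:-2; rest ⊤}   OUT={a:-2; rest ⊤}
  B6:   IN={a:-2; rest ⊤}   OUT={a:-2, d:-4; rest ⊤}

Merge at B5: IN[B5] = OUT[B4] = {a: -2, b: ⊤, c: ⊤, d: ⊤, e: ⊤, f: ⊤}
Applying B5's transfer function to that IN value gives OUT[B5] (row B5 above).

Answer: {a: -2, b: ⊤, c: ⊤, d: ⊤, e: ⊤, f: ⊤}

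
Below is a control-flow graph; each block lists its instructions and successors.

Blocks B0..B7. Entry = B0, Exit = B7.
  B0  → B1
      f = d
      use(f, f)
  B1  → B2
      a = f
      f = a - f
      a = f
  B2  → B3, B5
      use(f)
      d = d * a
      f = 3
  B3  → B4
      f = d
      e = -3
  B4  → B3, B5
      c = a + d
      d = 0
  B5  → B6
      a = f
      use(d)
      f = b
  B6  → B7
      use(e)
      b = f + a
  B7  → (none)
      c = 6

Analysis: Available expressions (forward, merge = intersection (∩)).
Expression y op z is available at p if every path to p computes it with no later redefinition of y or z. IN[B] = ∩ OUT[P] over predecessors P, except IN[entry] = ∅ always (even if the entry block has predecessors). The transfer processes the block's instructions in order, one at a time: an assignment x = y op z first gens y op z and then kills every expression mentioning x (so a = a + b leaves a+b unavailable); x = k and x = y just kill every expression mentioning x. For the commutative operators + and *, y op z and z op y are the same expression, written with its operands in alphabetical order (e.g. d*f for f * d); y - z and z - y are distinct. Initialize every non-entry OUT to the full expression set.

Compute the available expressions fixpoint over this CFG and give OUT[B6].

Answer: {a+f}

Derivation:
Per-block solution:
  B0:  IN={}  OUT={}
  B1:  IN={}  OUT={}
  B2:  IN={}  OUT={}
  B3:  IN={}  OUT={}
  B4:  IN={}  OUT={}
  B5:  IN={}  OUT={}
  B6:  IN={}  OUT={a+f}
  B7:  IN={a+f}  OUT={a+f}

Merge at B6: IN[B6] = OUT[B5] = {}
Applying B6's transfer function to that IN value gives OUT[B6] (row B6 above).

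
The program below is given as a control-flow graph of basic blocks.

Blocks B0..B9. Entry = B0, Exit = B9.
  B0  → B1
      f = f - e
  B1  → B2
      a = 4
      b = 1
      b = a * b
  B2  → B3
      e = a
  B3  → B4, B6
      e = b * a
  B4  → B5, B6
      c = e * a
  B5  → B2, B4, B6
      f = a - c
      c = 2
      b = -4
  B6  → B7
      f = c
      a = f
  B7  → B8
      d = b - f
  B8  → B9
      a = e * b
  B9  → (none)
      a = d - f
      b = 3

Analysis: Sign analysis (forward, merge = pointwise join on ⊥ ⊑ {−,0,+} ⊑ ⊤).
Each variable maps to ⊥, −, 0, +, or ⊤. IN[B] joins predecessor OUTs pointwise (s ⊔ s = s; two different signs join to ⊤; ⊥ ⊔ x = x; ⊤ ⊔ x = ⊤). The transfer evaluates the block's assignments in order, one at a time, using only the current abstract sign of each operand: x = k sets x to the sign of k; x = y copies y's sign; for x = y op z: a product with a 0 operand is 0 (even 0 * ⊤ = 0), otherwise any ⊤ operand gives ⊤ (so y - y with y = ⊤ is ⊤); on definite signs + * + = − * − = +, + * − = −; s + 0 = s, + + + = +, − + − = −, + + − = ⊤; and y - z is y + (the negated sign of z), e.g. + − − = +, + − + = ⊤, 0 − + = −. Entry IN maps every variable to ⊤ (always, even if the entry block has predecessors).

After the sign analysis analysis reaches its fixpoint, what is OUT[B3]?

Answer: {a: +, b: ⊤, c: ⊤, d: ⊤, e: ⊤, f: ⊤}

Derivation:
Fixpoint table:
  B0:  IN=(all ⊤)  OUT=(all ⊤)
  B1:  IN=(all ⊤)  OUT={a:+, b:+; rest ⊤}
  B2:  IN={a:+; rest ⊤}  OUT={a:+, e:+; rest ⊤}
  B3:  IN={a:+, e:+; rest ⊤}  OUT={a:+; rest ⊤}
  B4:  IN={a:+; rest ⊤}  OUT={a:+; rest ⊤}
  B5:  IN={a:+; rest ⊤}  OUT={a:+, b:-, c:+; rest ⊤}
  B6:  IN={a:+; rest ⊤}  OUT=(all ⊤)
  B7:  IN=(all ⊤)  OUT=(all ⊤)
  B8:  IN=(all ⊤)  OUT=(all ⊤)
  B9:  IN=(all ⊤)  OUT={b:+; rest ⊤}

Merge at B3: IN[B3] = OUT[B2] = {a: +, b: ⊤, c: ⊤, d: ⊤, e: +, f: ⊤}
Applying B3's transfer function to that IN value gives OUT[B3] (row B3 above).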